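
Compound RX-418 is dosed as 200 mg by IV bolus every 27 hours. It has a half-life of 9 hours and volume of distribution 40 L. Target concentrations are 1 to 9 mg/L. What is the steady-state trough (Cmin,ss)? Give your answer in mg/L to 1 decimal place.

0.7 mg/L

The dosing interval is 3 half-lives, so f = 2^(−3) = 0.125.
Accumulation ratio R = 1/(1 − f) = 1/0.875 = 8/7.
Single-dose peak C₀ = D/Vd = 200/40 = 5 mg/L.
Steady-state peak Cmax,ss = C₀·R = 5 × 8/7 ≈ 5.714 mg/L.
Steady-state trough Cmin,ss = Cmax,ss·f ≈ 5.714 × 0.125 ≈ 0.714 mg/L.
Trough 0.7 mg/L vs MEC 1 mg/L: subtherapeutic.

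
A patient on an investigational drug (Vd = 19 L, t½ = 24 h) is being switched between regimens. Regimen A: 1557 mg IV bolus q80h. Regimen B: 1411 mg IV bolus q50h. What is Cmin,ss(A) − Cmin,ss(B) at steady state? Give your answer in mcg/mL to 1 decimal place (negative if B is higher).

Regimen A: f = (1/2)^(80/24) ≈ 0.0992; Cmin,ss = (1557/19)·f/(1−f) ≈ 9.024 mcg/mL.
Regimen B: f = (1/2)^(50/24) ≈ 0.2360; Cmin,ss = (1411/19)·f/(1−f) ≈ 22.940 mcg/mL.
Difference ≈ 9.024 − 22.940 ≈ -13.916 mcg/mL.

-13.9 mcg/mL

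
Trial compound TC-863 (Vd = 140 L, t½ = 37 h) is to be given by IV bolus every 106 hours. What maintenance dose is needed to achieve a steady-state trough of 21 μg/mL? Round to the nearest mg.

18477 mg

τ/t½ = 106/37 ≈ 2.8649, so f = (1/2)^(106/37) ≈ 0.137274.
Cmin,ss = (D/Vd)·f/(1−f), so D = Cmin,ss·Vd·(1−f)/f.
D = 21 × 140 × (1−f)/f ≈ 21 × 140 × 6.28470 ≈ 18477.02 mg.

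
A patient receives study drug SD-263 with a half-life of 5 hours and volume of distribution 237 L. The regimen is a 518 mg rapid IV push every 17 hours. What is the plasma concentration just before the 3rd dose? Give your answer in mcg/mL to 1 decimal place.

f = (1/2)^(τ/t½) = (1/2)^(17/5) ≈ 0.0947.
C₀ = D/Vd = 518/237 ≈ 2.186 mcg/mL.
Before the 3rd dose, 2 doses have been given. Superposition: Cmin = C₀·(f + f²).
≈ 2.186 × (0.0947 + 0.0090) ≈ 2.186 × 0.1037 ≈ 0.227 mcg/mL.

0.2 mcg/mL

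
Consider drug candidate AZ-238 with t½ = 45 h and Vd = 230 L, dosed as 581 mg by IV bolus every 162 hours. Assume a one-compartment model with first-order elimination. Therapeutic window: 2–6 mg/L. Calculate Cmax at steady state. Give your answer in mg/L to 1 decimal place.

2.8 mg/L

k = ln2/t½ = ln2/45 ≈ 0.015403 h⁻¹; fraction remaining f = e^(−kτ) = e^(−0.015403×162) ≈ 0.0825.
Accumulation ratio R = 1/(1 − f) ≈ 1/0.9175 ≈ 1.0899.
Each bolus raises the concentration by D/Vd = 581/230 ≈ 2.526 mg/L.
Steady-state peak Cmax,ss = C₀·R ≈ 2.526 × 1.0899 ≈ 2.753 mg/L.
Peak 2.8 mg/L vs MTC 6 mg/L: below toxic threshold.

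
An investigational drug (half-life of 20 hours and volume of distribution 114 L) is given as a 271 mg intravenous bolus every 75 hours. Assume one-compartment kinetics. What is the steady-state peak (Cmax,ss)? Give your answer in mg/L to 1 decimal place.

k = ln2/t½ = ln2/20 ≈ 0.034657 h⁻¹; fraction remaining f = e^(−kτ) = e^(−0.034657×75) ≈ 0.0743.
Accumulation ratio R = 1/(1 − f) ≈ 1/0.9257 ≈ 1.0803.
Single-dose peak C₀ = D/Vd = 271/114 ≈ 2.377 mg/L.
Steady-state peak Cmax,ss = C₀·R ≈ 2.377 × 1.0803 ≈ 2.568 mg/L.

2.6 mg/L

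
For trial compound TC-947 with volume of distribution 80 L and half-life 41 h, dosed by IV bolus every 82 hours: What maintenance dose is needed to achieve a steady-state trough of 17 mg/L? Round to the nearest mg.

4080 mg

τ/t½ = 82/41 ≈ 2, so f = (1/2)^(82/41) ≈ 0.250000.
Cmin,ss = (D/Vd)·f/(1−f), so D = Cmin,ss·Vd·(1−f)/f.
D = 17 × 80 × (1−f)/f ≈ 17 × 80 × 3.00000 ≈ 4080.00 mg.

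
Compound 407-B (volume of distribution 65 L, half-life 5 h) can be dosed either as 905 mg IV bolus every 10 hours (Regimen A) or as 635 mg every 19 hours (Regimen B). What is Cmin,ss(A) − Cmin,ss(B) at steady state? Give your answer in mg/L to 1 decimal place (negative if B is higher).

Regimen A: f = (1/2)^(10/5) ≈ 0.2500; Cmin,ss = (905/65)·f/(1−f) ≈ 4.641 mg/L.
Regimen B: f = (1/2)^(19/5) ≈ 0.0718; Cmin,ss = (635/65)·f/(1−f) ≈ 0.756 mg/L.
Difference ≈ 4.641 − 0.756 ≈ 3.885 mg/L.

3.9 mg/L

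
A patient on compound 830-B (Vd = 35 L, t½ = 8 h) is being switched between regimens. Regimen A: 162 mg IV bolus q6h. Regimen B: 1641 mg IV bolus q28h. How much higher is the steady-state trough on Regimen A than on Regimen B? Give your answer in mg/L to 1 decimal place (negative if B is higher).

Regimen A: f = (1/2)^(6/8) ≈ 0.5946; Cmin,ss = (162/35)·f/(1−f) ≈ 6.789 mg/L.
Regimen B: f = (1/2)^(28/8) ≈ 0.0884; Cmin,ss = (1641/35)·f/(1−f) ≈ 4.547 mg/L.
Difference ≈ 6.789 − 4.547 ≈ 2.242 mg/L.

2.2 mg/L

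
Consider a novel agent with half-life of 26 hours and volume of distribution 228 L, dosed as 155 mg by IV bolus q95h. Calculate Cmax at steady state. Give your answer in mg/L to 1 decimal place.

0.7 mg/L

k = ln2/t½ = ln2/26 ≈ 0.026660 h⁻¹; fraction remaining f = e^(−kτ) = e^(−0.026660×95) ≈ 0.0794.
At steady state, accumulation factor R = 1/(1 − e^(−kτ)) ≈ 1.0862.
Each bolus raises the concentration by D/Vd = 155/228 ≈ 0.680 mg/L.
Steady-state peak Cmax,ss = C₀·R ≈ 0.680 × 1.0862 ≈ 0.739 mg/L.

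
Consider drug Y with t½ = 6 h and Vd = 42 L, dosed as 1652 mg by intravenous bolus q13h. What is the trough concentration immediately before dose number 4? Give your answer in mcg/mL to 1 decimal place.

f = (1/2)^(τ/t½) = (1/2)^(13/6) ≈ 0.2227.
C₀ = D/Vd = 1652/42 ≈ 39.333 mcg/mL.
Before the 4th dose, 3 doses have been given. Superposition: Cmin = C₀·(f + f² + … + f^3).
≈ 39.333 × (0.2227 + 0.0496 + 0.0110) ≈ 39.333 × 0.2833 ≈ 11.143 mcg/mL.

11.1 mcg/mL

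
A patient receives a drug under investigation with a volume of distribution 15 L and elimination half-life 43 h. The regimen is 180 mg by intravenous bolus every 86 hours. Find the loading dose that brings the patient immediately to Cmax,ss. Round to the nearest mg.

f = (1/2)^(86/43) ≈ 0.250000; accumulation ratio R = 1/(1−f) ≈ 1.33333.
Loading dose to hit Cmax,ss on first dose: D_load = D_maint·R ≈ 180 × 1.33333 ≈ 240.00 mg.

240 mg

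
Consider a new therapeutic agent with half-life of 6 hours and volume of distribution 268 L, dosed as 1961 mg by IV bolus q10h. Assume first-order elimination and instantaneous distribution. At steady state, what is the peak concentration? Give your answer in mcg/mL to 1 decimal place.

Over one 10-h interval, 10/6 ≈ 1.6667 half-lives elapse, leaving f ≈ 0.3150 of each dose.
At steady state, accumulation factor R = 1/(1 − e^(−kτ)) ≈ 1.4599.
Single-dose peak C₀ = D/Vd = 1961/268 ≈ 7.317 mcg/mL.
Steady-state peak Cmax,ss = C₀·R ≈ 7.317 × 1.4599 ≈ 10.682 mcg/mL.

10.7 mcg/mL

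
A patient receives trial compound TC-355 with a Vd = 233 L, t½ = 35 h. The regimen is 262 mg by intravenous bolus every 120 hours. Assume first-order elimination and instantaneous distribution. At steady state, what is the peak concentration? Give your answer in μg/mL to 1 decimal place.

1.2 μg/mL

τ/t½ = 120/35 ≈ 3.4286, so fraction remaining f = (1/2)^(120/35) ≈ 0.0929.
Accumulation ratio R = 1/(1 − f) ≈ 1/0.9071 ≈ 1.1024.
Each bolus raises the concentration by D/Vd = 262/233 ≈ 1.124 μg/mL.
Steady-state peak Cmax,ss = C₀·R ≈ 1.124 × 1.1024 ≈ 1.239 μg/mL.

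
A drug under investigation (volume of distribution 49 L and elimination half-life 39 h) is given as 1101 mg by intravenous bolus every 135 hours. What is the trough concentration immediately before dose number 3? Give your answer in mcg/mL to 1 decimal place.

2.2 mcg/mL

f = (1/2)^(τ/t½) = (1/2)^(135/39) ≈ 0.0908.
C₀ = D/Vd = 1101/49 ≈ 22.469 mcg/mL.
Before the 3rd dose, 2 doses have been given. Superposition: Cmin = C₀·(f + f²).
≈ 22.469 × (0.0908 + 0.0082) ≈ 22.469 × 0.0990 ≈ 2.224 mcg/mL.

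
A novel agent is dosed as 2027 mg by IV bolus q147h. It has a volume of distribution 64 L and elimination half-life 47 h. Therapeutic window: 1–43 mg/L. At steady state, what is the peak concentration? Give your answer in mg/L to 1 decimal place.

35.8 mg/L

Over one 147-h interval, 147/47 ≈ 3.1277 half-lives elapse, leaving f ≈ 0.1144 of each dose.
At steady state, accumulation factor R = 1/(1 − e^(−kτ)) ≈ 1.1292.
Each bolus raises the concentration by D/Vd = 2027/64 ≈ 31.672 mg/L.
Steady-state peak Cmax,ss = C₀·R ≈ 31.672 × 1.1292 ≈ 35.764 mg/L.
Peak 35.8 mg/L vs MTC 43 mg/L: below toxic threshold.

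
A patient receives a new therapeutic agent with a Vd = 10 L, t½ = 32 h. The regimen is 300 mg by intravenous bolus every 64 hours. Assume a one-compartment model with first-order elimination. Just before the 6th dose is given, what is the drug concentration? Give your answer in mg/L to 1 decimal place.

f = (1/2)^(τ/t½) = (1/2)^(64/32) ≈ 0.2500.
C₀ = D/Vd = 300/10 ≈ 30.000 mg/L.
Before the 6th dose, 5 doses have been given. Superposition: Cmin = C₀·(f + f² + … + f^5).
≈ 30.000 × (0.2500 + 0.0625 + 0.0156 + 0.0039 + 0.0010) ≈ 30.000 × 0.3330 ≈ 9.990 mg/L.

10.0 mg/L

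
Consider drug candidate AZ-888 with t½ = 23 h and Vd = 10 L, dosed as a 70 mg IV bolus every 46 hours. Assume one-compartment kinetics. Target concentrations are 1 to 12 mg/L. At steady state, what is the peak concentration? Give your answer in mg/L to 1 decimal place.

9.3 mg/L

The dosing interval is 2 half-lives, so f = 2^(−2) = 0.25.
At steady state, R = 1/(1 − 0.25) = 4/3.
Single-dose peak C₀ = D/Vd = 70/10 = 7 mg/L.
Steady-state peak Cmax,ss = C₀·R = 7 × 4/3 ≈ 9.333 mg/L.
Peak 9.3 mg/L vs MTC 12 mg/L: below toxic threshold.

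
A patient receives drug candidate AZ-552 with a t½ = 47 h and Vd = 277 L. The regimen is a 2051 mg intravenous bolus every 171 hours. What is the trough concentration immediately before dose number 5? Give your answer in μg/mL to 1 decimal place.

0.6 μg/mL

f = (1/2)^(τ/t½) = (1/2)^(171/47) ≈ 0.0803.
C₀ = D/Vd = 2051/277 ≈ 7.404 μg/mL.
Before the 5th dose, 4 doses have been given. Superposition: Cmin = C₀·(f + f² + … + f^4).
≈ 7.404 × (0.0803 + 0.0064 + 0.0005 + 0.0000) ≈ 7.404 × 0.0872 ≈ 0.646 μg/mL.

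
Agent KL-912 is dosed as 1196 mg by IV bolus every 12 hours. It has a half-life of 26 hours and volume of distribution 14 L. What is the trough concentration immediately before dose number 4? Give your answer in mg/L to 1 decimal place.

f = (1/2)^(τ/t½) = (1/2)^(12/26) ≈ 0.7262.
C₀ = D/Vd = 1196/14 ≈ 85.429 mg/L.
Before the 4th dose, 3 doses have been given. Superposition: Cmin = C₀·(f + f² + … + f^3).
≈ 85.429 × (0.7262 + 0.5274 + 0.3830) ≈ 85.429 × 1.6366 ≈ 139.813 mg/L.

139.8 mg/L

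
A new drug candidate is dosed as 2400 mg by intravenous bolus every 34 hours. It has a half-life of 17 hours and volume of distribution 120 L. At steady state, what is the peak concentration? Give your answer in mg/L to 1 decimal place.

τ = 34 h = 2 half-lives, so f = (1/2)^2 = 0.25.
At steady state, R = 1/(1 − 0.25) = 4/3.
Single-dose peak C₀ = D/Vd = 2400/120 = 20 mg/L.
Steady-state peak Cmax,ss = C₀·R = 20 × 4/3 ≈ 26.667 mg/L.

26.7 mg/L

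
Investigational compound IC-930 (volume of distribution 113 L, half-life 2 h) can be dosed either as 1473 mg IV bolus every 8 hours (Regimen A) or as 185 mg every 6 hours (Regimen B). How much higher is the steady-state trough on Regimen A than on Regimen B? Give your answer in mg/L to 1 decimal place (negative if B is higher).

0.6 mg/L

Regimen A: f = (1/2)^(8/2) ≈ 0.0625; Cmin,ss = (1473/113)·f/(1−f) ≈ 0.869 mg/L.
Regimen B: f = (1/2)^(6/2) ≈ 0.1250; Cmin,ss = (185/113)·f/(1−f) ≈ 0.234 mg/L.
Difference ≈ 0.869 − 0.234 ≈ 0.635 mg/L.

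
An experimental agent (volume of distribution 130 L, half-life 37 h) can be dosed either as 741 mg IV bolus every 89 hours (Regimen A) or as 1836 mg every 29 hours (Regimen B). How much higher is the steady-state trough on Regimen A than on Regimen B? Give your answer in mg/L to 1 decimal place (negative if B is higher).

Regimen A: f = (1/2)^(89/37) ≈ 0.1888; Cmin,ss = (741/130)·f/(1−f) ≈ 1.327 mg/L.
Regimen B: f = (1/2)^(29/37) ≈ 0.5808; Cmin,ss = (1836/130)·f/(1−f) ≈ 19.567 mg/L.
Difference ≈ 1.327 − 19.567 ≈ -18.240 mg/L.

-18.2 mg/L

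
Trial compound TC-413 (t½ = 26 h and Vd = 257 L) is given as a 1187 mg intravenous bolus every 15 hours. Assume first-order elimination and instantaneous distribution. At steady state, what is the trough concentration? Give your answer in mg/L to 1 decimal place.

9.4 mg/L

Over one 15-h interval, 15/26 ≈ 0.57692 half-lives elapse, leaving f ≈ 0.6704 of each dose.
At steady state, accumulation factor R = 1/(1 − e^(−kτ)) ≈ 3.0340.
Each bolus raises the concentration by D/Vd = 1187/257 ≈ 4.619 mg/L.
Cmax,ss = C₀/(1 − f) ≈ 4.619/0.3296 ≈ 14.014 mg/L.
Steady-state trough Cmin,ss = Cmax,ss·f ≈ 14.014 × 0.6704 ≈ 9.395 mg/L.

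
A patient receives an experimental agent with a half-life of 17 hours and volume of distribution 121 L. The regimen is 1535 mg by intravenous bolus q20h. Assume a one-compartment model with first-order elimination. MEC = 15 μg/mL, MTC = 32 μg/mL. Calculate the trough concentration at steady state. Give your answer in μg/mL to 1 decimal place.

10.1 μg/mL

Over one 20-h interval, 20/17 ≈ 1.1765 half-lives elapse, leaving f ≈ 0.4424 of each dose.
Single-dose peak C₀ = D/Vd = 1535/121 ≈ 12.686 μg/mL.
Steady-state trough Cmin,ss = C₀·f/(1−f) ≈ 12.686 × 0.4424/0.5576 ≈ 10.065 μg/mL.
Trough 10.1 μg/mL vs MEC 15 μg/mL: subtherapeutic.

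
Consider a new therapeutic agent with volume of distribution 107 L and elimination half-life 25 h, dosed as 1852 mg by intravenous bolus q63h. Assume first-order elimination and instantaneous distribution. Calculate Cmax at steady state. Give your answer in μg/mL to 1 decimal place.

k = ln2/t½ = ln2/25 ≈ 0.027726 h⁻¹; fraction remaining f = e^(−kτ) = e^(−0.027726×63) ≈ 0.1743.
Accumulation ratio R = 1/(1 − f) ≈ 1/0.8257 ≈ 1.2111.
Single-dose peak C₀ = D/Vd = 1852/107 ≈ 17.308 μg/mL.
Cmax,ss = C₀/(1 − f) ≈ 17.308/0.8257 ≈ 20.962 μg/mL.

21.0 μg/mL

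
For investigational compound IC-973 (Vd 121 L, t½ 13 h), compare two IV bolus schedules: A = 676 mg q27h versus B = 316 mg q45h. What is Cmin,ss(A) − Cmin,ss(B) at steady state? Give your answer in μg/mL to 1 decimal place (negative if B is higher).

Regimen A: f = (1/2)^(27/13) ≈ 0.2370; Cmin,ss = (676/121)·f/(1−f) ≈ 1.735 μg/mL.
Regimen B: f = (1/2)^(45/13) ≈ 0.0908; Cmin,ss = (316/121)·f/(1−f) ≈ 0.261 μg/mL.
Difference ≈ 1.735 − 0.261 ≈ 1.474 μg/mL.

1.5 μg/mL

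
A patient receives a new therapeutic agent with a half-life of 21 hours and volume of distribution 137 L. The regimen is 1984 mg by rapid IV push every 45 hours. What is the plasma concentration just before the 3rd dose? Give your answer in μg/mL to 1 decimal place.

f = (1/2)^(τ/t½) = (1/2)^(45/21) ≈ 0.2264.
C₀ = D/Vd = 1984/137 ≈ 14.482 μg/mL.
Before the 3rd dose, 2 doses have been given. Superposition: Cmin = C₀·(f + f²).
≈ 14.482 × (0.2264 + 0.0513) ≈ 14.482 × 0.2777 ≈ 4.022 μg/mL.

4.0 μg/mL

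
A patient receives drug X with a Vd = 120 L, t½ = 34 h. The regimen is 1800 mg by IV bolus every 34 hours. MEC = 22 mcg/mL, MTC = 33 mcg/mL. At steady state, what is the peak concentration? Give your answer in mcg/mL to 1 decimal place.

The dosing interval is 1 half-life, so f = 2^(−1) = 0.5.
Accumulation ratio R = 1/(1 − f) = 1/0.5 = 2/1.
Single-dose peak C₀ = D/Vd = 1800/120 = 15 mcg/mL.
Steady-state peak Cmax,ss = C₀·R = 15 × 2/1 ≈ 30.000 mcg/mL.
Peak 30.0 mcg/mL vs MTC 33 mcg/mL: below toxic threshold.

30.0 mcg/mL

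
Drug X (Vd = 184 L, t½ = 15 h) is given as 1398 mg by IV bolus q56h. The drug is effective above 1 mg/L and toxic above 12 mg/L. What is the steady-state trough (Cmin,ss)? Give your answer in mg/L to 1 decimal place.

0.6 mg/L

τ/t½ = 56/15 ≈ 3.7333, so fraction remaining f = (1/2)^(56/15) ≈ 0.0752.
Each bolus raises the concentration by D/Vd = 1398/184 ≈ 7.598 mg/L.
Steady-state trough Cmin,ss = C₀·f/(1−f) ≈ 7.598 × 0.0752/0.9248 ≈ 0.618 mg/L.
Trough 0.6 mg/L vs MEC 1 mg/L: subtherapeutic.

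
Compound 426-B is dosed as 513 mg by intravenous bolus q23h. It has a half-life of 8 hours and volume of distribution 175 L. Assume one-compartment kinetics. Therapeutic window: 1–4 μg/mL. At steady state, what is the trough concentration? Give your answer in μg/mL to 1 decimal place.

Over one 23-h interval, 23/8 ≈ 2.875 half-lives elapse, leaving f ≈ 0.1363 of each dose.
Accumulation ratio R = 1/(1 − f) ≈ 1/0.8637 ≈ 1.1578.
Single-dose peak C₀ = D/Vd = 513/175 ≈ 2.931 μg/mL.
Steady-state peak Cmax,ss = C₀·R ≈ 2.931 × 1.1578 ≈ 3.394 μg/mL.
One interval later, Cmin,ss = Cmax,ss·e^(−kτ) ≈ 3.394 × 0.1363 ≈ 0.463 μg/mL.
Trough 0.5 μg/mL vs MEC 1 μg/mL: subtherapeutic.

0.5 μg/mL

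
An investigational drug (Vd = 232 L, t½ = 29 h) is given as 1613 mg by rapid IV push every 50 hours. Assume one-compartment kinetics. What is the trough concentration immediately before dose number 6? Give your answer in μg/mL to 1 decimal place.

3.0 μg/mL

f = (1/2)^(τ/t½) = (1/2)^(50/29) ≈ 0.3027.
C₀ = D/Vd = 1613/232 ≈ 6.953 μg/mL.
Before the 6th dose, 5 doses have been given. Superposition: Cmin = C₀·(f + f² + … + f^5).
≈ 6.953 × (0.3027 + 0.0916 + 0.0277 + 0.0084 + 0.0025) ≈ 6.953 × 0.4329 ≈ 3.010 μg/mL.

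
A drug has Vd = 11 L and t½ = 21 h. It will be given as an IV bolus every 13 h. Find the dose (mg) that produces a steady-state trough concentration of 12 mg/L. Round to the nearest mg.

71 mg

τ/t½ = 13/21 ≈ 0.61905, so f = (1/2)^(13/21) ≈ 0.651101.
Cmin,ss = (D/Vd)·f/(1−f), so D = Cmin,ss·Vd·(1−f)/f.
D = 12 × 11 × (1−f)/f ≈ 12 × 11 × 0.53586 ≈ 70.73 mg.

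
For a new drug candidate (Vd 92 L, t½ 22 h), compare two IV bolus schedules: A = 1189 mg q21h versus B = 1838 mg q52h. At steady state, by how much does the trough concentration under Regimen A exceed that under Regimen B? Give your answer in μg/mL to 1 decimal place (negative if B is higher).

Regimen A: f = (1/2)^(21/22) ≈ 0.5160; Cmin,ss = (1189/92)·f/(1−f) ≈ 13.778 μg/mL.
Regimen B: f = (1/2)^(52/22) ≈ 0.1943; Cmin,ss = (1838/92)·f/(1−f) ≈ 4.818 μg/mL.
Difference ≈ 13.778 − 4.818 ≈ 8.960 μg/mL.

9.0 μg/mL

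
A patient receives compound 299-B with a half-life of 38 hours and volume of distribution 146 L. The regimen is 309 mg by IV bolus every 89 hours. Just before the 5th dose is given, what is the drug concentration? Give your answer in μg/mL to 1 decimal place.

f = (1/2)^(τ/t½) = (1/2)^(89/38) ≈ 0.1972.
C₀ = D/Vd = 309/146 ≈ 2.116 μg/mL.
Before the 5th dose, 4 doses have been given. Superposition: Cmin = C₀·(f + f² + … + f^4).
≈ 2.116 × (0.1972 + 0.0389 + 0.0077 + 0.0015) ≈ 2.116 × 0.2453 ≈ 0.519 μg/mL.

0.5 μg/mL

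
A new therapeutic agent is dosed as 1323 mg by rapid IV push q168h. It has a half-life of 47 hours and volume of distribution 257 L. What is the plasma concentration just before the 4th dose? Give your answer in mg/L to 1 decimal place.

0.5 mg/L

f = (1/2)^(τ/t½) = (1/2)^(168/47) ≈ 0.0839.
C₀ = D/Vd = 1323/257 ≈ 5.148 mg/L.
Before the 4th dose, 3 doses have been given. Superposition: Cmin = C₀·(f + f² + … + f^3).
≈ 5.148 × (0.0839 + 0.0070 + 0.0006) ≈ 5.148 × 0.0915 ≈ 0.471 mg/L.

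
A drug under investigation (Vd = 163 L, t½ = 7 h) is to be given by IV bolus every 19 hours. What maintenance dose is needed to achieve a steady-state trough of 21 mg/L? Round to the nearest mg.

19041 mg

τ/t½ = 19/7 ≈ 2.7143, so f = (1/2)^(19/7) ≈ 0.152377.
Cmin,ss = (D/Vd)·f/(1−f), so D = Cmin,ss·Vd·(1−f)/f.
D = 21 × 163 × (1−f)/f ≈ 21 × 163 × 5.56267 ≈ 19041.02 mg.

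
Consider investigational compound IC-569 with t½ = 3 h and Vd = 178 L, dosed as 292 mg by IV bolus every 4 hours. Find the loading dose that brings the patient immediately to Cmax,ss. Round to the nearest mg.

f = (1/2)^(4/3) ≈ 0.396850; accumulation ratio R = 1/(1−f) ≈ 1.65796.
Loading dose to hit Cmax,ss on first dose: D_load = D_maint·R ≈ 292 × 1.65796 ≈ 484.12 mg.

484 mg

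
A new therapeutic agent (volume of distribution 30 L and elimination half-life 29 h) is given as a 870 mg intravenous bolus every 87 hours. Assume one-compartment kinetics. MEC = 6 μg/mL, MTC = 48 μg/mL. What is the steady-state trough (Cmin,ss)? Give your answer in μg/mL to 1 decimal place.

τ = 87 h = 3 half-lives, so f = (1/2)^3 = 0.125.
At steady state, R = 1/(1 − 0.125) = 8/7.
Single-dose peak C₀ = D/Vd = 870/30 = 29 μg/mL.
Steady-state peak Cmax,ss = C₀·R = 29 × 8/7 ≈ 33.143 μg/mL.
Steady-state trough Cmin,ss = Cmax,ss·f ≈ 33.143 × 0.125 ≈ 4.143 μg/mL.
Trough 4.1 μg/mL vs MEC 6 μg/mL: subtherapeutic.

4.1 μg/mL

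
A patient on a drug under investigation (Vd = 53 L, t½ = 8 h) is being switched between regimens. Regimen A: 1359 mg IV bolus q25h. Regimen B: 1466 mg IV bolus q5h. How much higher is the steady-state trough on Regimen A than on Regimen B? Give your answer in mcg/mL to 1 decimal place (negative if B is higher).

-47.7 mcg/mL

Regimen A: f = (1/2)^(25/8) ≈ 0.1146; Cmin,ss = (1359/53)·f/(1−f) ≈ 3.319 mcg/mL.
Regimen B: f = (1/2)^(5/8) ≈ 0.6484; Cmin,ss = (1466/53)·f/(1−f) ≈ 51.010 mcg/mL.
Difference ≈ 3.319 − 51.010 ≈ -47.691 mcg/mL.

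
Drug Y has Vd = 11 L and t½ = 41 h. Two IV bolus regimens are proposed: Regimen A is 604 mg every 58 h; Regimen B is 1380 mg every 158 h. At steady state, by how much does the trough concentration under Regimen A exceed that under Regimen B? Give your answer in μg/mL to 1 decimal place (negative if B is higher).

23.6 μg/mL

Regimen A: f = (1/2)^(58/41) ≈ 0.3751; Cmin,ss = (604/11)·f/(1−f) ≈ 32.960 μg/mL.
Regimen B: f = (1/2)^(158/41) ≈ 0.0692; Cmin,ss = (1380/11)·f/(1−f) ≈ 9.327 μg/mL.
Difference ≈ 32.960 − 9.327 ≈ 23.633 μg/mL.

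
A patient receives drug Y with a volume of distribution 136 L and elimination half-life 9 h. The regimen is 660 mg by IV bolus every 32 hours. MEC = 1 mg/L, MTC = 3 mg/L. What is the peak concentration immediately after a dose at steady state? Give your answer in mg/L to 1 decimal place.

5.3 mg/L

Over one 32-h interval, 32/9 ≈ 3.5556 half-lives elapse, leaving f ≈ 0.0850 of each dose.
Accumulation ratio R = 1/(1 − f) ≈ 1/0.9150 ≈ 1.0929.
Single-dose peak C₀ = D/Vd = 660/136 ≈ 4.853 mg/L.
Steady-state peak Cmax,ss = C₀·R ≈ 4.853 × 1.0929 ≈ 5.304 mg/L.
Peak 5.3 mg/L vs MTC 3 mg/L: exceeds toxic threshold.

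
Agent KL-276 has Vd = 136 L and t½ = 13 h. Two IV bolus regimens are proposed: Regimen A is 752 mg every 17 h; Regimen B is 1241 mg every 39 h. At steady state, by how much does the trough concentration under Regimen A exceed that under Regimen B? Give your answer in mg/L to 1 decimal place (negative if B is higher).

2.4 mg/L

Regimen A: f = (1/2)^(17/13) ≈ 0.4040; Cmin,ss = (752/136)·f/(1−f) ≈ 3.748 mg/L.
Regimen B: f = (1/2)^(39/13) ≈ 0.1250; Cmin,ss = (1241/136)·f/(1−f) ≈ 1.304 mg/L.
Difference ≈ 3.748 − 1.304 ≈ 2.444 mg/L.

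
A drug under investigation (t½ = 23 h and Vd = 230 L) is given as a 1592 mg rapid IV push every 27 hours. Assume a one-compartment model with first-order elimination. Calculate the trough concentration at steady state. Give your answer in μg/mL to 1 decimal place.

τ/t½ = 27/23 ≈ 1.1739, so fraction remaining f = (1/2)^(27/23) ≈ 0.4432.
Accumulation ratio R = 1/(1 − f) ≈ 1/0.5568 ≈ 1.7960.
Each bolus raises the concentration by D/Vd = 1592/230 ≈ 6.922 μg/mL.
Steady-state peak Cmax,ss = C₀·R ≈ 6.922 × 1.7960 ≈ 12.432 μg/mL.
Steady-state trough Cmin,ss = Cmax,ss·f ≈ 12.432 × 0.4432 ≈ 5.510 μg/mL.

5.5 μg/mL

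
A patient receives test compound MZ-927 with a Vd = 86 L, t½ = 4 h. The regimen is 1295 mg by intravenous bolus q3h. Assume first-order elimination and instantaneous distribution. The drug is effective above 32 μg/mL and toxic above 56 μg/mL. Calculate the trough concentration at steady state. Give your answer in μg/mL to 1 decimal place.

22.1 μg/mL

τ/t½ = 3/4 ≈ 0.75, so fraction remaining f = (1/2)^(3/4) ≈ 0.5946.
At steady state, accumulation factor R = 1/(1 − e^(−kτ)) ≈ 2.4667.
Each bolus raises the concentration by D/Vd = 1295/86 ≈ 15.058 μg/mL.
Cmax,ss = C₀/(1 − f) ≈ 15.058/0.4054 ≈ 37.144 μg/mL.
Steady-state trough Cmin,ss = Cmax,ss·f ≈ 37.144 × 0.5946 ≈ 22.086 μg/mL.
Trough 22.1 μg/mL vs MEC 32 μg/mL: subtherapeutic.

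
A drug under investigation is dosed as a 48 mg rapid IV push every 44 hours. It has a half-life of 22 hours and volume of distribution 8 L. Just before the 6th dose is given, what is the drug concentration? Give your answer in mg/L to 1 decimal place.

f = (1/2)^(τ/t½) = (1/2)^(44/22) ≈ 0.2500.
C₀ = D/Vd = 48/8 ≈ 6.000 mg/L.
Before the 6th dose, 5 doses have been given. Superposition: Cmin = C₀·(f + f² + … + f^5).
≈ 6.000 × (0.2500 + 0.0625 + 0.0156 + 0.0039 + 0.0010) ≈ 6.000 × 0.3330 ≈ 1.998 mg/L.

2.0 mg/L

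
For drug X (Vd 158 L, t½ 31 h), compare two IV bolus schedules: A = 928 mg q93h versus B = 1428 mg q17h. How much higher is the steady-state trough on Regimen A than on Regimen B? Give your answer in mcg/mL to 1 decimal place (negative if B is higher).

-18.7 mcg/mL

Regimen A: f = (1/2)^(93/31) ≈ 0.1250; Cmin,ss = (928/158)·f/(1−f) ≈ 0.839 mcg/mL.
Regimen B: f = (1/2)^(17/31) ≈ 0.6838; Cmin,ss = (1428/158)·f/(1−f) ≈ 19.545 mcg/mL.
Difference ≈ 0.839 − 19.545 ≈ -18.706 mcg/mL.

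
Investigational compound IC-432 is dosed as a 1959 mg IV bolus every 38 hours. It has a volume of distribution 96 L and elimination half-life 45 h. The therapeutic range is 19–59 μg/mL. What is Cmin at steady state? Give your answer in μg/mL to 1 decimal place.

25.6 μg/mL

τ/t½ = 38/45 ≈ 0.84444, so fraction remaining f = (1/2)^(38/45) ≈ 0.5569.
Single-dose peak C₀ = D/Vd = 1959/96 ≈ 20.406 μg/mL.
Steady-state trough Cmin,ss = C₀·f/(1−f) ≈ 20.406 × 0.5569/0.4431 ≈ 25.647 μg/mL.
Trough 25.6 μg/mL vs MEC 19 μg/mL: adequate.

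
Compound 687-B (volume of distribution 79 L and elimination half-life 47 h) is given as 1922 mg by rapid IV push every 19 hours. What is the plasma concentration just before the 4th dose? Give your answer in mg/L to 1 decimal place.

f = (1/2)^(τ/t½) = (1/2)^(19/47) ≈ 0.7556.
C₀ = D/Vd = 1922/79 ≈ 24.329 mg/L.
Before the 4th dose, 3 doses have been given. Superposition: Cmin = C₀·(f + f² + … + f^3).
≈ 24.329 × (0.7556 + 0.5709 + 0.4314) ≈ 24.329 × 1.7579 ≈ 42.768 mg/L.

42.8 mg/L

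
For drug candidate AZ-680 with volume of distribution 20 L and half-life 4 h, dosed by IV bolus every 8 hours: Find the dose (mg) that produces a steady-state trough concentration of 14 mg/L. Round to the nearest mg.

τ/t½ = 8/4 ≈ 2, so f = (1/2)^(8/4) ≈ 0.250000.
Cmin,ss = (D/Vd)·f/(1−f), so D = Cmin,ss·Vd·(1−f)/f.
D = 14 × 20 × (1−f)/f ≈ 14 × 20 × 3.00000 ≈ 840.00 mg.

840 mg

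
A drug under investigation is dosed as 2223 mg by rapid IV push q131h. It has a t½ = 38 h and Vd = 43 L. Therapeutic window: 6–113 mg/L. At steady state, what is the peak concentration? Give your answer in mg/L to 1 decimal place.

Over one 131-h interval, 131/38 ≈ 3.4474 half-lives elapse, leaving f ≈ 0.0917 of each dose.
At steady state, accumulation factor R = 1/(1 − e^(−kτ)) ≈ 1.1010.
Single-dose peak C₀ = D/Vd = 2223/43 ≈ 51.698 mg/L.
Steady-state peak Cmax,ss = C₀·R ≈ 51.698 × 1.1010 ≈ 56.919 mg/L.
Peak 56.9 mg/L vs MTC 113 mg/L: below toxic threshold.

56.9 mg/L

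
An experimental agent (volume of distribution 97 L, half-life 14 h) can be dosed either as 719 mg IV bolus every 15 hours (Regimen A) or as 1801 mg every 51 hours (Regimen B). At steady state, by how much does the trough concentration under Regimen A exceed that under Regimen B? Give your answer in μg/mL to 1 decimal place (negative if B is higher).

5.1 μg/mL

Regimen A: f = (1/2)^(15/14) ≈ 0.4758; Cmin,ss = (719/97)·f/(1−f) ≈ 6.728 μg/mL.
Regimen B: f = (1/2)^(51/14) ≈ 0.0801; Cmin,ss = (1801/97)·f/(1−f) ≈ 1.617 μg/mL.
Difference ≈ 6.728 − 1.617 ≈ 5.111 μg/mL.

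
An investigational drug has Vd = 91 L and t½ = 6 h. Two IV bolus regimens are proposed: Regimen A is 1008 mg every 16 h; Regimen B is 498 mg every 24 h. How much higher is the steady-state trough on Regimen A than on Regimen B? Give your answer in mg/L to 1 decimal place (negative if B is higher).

1.7 mg/L

Regimen A: f = (1/2)^(16/6) ≈ 0.1575; Cmin,ss = (1008/91)·f/(1−f) ≈ 2.071 mg/L.
Regimen B: f = (1/2)^(24/6) ≈ 0.0625; Cmin,ss = (498/91)·f/(1−f) ≈ 0.365 mg/L.
Difference ≈ 2.071 − 0.365 ≈ 1.706 mg/L.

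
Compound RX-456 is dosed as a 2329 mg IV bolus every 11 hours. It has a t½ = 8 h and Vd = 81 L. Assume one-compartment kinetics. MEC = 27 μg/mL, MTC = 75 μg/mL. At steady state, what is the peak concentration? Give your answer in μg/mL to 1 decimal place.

Over one 11-h interval, 11/8 ≈ 1.375 half-lives elapse, leaving f ≈ 0.3856 of each dose.
Accumulation ratio R = 1/(1 − f) ≈ 1/0.6144 ≈ 1.6276.
Single-dose peak C₀ = D/Vd = 2329/81 ≈ 28.753 μg/mL.
Cmax,ss = C₀/(1 − f) ≈ 28.753/0.6144 ≈ 46.799 μg/mL.
Peak 46.8 μg/mL vs MTC 75 μg/mL: below toxic threshold.

46.8 μg/mL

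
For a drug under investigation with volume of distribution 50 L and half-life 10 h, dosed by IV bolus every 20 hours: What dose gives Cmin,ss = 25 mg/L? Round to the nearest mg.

3750 mg

τ/t½ = 20/10 ≈ 2, so f = (1/2)^(20/10) ≈ 0.250000.
Cmin,ss = (D/Vd)·f/(1−f), so D = Cmin,ss·Vd·(1−f)/f.
D = 25 × 50 × (1−f)/f ≈ 25 × 50 × 3.00000 ≈ 3750.00 mg.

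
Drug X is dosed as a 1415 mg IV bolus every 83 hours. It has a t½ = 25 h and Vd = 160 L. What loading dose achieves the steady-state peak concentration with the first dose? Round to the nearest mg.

1572 mg

f = (1/2)^(83/25) ≈ 0.100134; accumulation ratio R = 1/(1−f) ≈ 1.11128.
Loading dose to hit Cmax,ss on first dose: D_load = D_maint·R ≈ 1415 × 1.11128 ≈ 1572.46 mg.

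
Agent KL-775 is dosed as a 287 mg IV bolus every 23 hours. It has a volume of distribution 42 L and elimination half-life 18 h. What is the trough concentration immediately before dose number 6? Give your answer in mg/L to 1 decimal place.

f = (1/2)^(τ/t½) = (1/2)^(23/18) ≈ 0.4124.
C₀ = D/Vd = 287/42 ≈ 6.833 mg/L.
Before the 6th dose, 5 doses have been given. Superposition: Cmin = C₀·(f + f² + … + f^5).
≈ 6.833 × (0.4124 + 0.1701 + 0.0701 + 0.0289 + 0.0119) ≈ 6.833 × 0.6934 ≈ 4.738 mg/L.

4.7 mg/L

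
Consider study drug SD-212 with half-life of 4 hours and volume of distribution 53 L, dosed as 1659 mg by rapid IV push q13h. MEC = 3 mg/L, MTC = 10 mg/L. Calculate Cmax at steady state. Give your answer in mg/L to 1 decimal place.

Over one 13-h interval, 13/4 ≈ 3.25 half-lives elapse, leaving f ≈ 0.1051 of each dose.
Accumulation ratio R = 1/(1 − f) ≈ 1/0.8949 ≈ 1.1174.
Each bolus raises the concentration by D/Vd = 1659/53 ≈ 31.302 mg/L.
Steady-state peak Cmax,ss = C₀·R ≈ 31.302 × 1.1174 ≈ 34.977 mg/L.
Peak 35.0 mg/L vs MTC 10 mg/L: exceeds toxic threshold.

35.0 mg/L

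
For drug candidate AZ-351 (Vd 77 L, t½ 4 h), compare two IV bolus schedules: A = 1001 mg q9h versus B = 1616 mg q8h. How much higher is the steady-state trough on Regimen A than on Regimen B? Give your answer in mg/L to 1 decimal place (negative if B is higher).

Regimen A: f = (1/2)^(9/4) ≈ 0.2102; Cmin,ss = (1001/77)·f/(1−f) ≈ 3.460 mg/L.
Regimen B: f = (1/2)^(8/4) ≈ 0.2500; Cmin,ss = (1616/77)·f/(1−f) ≈ 6.996 mg/L.
Difference ≈ 3.460 − 6.996 ≈ -3.536 mg/L.

-3.5 mg/L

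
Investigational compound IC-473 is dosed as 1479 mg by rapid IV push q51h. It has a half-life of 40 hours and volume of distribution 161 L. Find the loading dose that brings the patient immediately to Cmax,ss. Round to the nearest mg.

f = (1/2)^(51/40) ≈ 0.413225; accumulation ratio R = 1/(1−f) ≈ 1.70423.
Loading dose to hit Cmax,ss on first dose: D_load = D_maint·R ≈ 1479 × 1.70423 ≈ 2520.56 mg.

2521 mg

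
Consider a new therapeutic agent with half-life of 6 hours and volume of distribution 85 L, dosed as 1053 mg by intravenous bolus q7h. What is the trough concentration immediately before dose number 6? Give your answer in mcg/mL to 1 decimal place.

9.8 mcg/mL

f = (1/2)^(τ/t½) = (1/2)^(7/6) ≈ 0.4454.
C₀ = D/Vd = 1053/85 ≈ 12.388 mcg/mL.
Before the 6th dose, 5 doses have been given. Superposition: Cmin = C₀·(f + f² + … + f^5).
≈ 12.388 × (0.4454 + 0.1984 + 0.0884 + 0.0394 + 0.0175) ≈ 12.388 × 0.7891 ≈ 9.775 mcg/mL.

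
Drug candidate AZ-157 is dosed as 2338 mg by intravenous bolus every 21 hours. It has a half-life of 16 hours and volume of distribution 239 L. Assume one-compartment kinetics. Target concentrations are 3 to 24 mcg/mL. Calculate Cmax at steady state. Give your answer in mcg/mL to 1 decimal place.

Over one 21-h interval, 21/16 ≈ 1.3125 half-lives elapse, leaving f ≈ 0.4026 of each dose.
Accumulation ratio R = 1/(1 − f) ≈ 1/0.5974 ≈ 1.6739.
Single-dose peak C₀ = D/Vd = 2338/239 ≈ 9.782 mcg/mL.
Steady-state peak Cmax,ss = C₀·R ≈ 9.782 × 1.6739 ≈ 16.374 mcg/mL.
Peak 16.4 mcg/mL vs MTC 24 mcg/mL: below toxic threshold.

16.4 mcg/mL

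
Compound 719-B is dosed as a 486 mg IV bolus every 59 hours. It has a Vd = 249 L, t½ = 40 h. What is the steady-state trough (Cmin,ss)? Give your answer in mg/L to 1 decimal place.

1.1 mg/L

τ/t½ = 59/40 ≈ 1.475, so fraction remaining f = (1/2)^(59/40) ≈ 0.3597.
Single-dose peak C₀ = D/Vd = 486/249 ≈ 1.952 mg/L.
Steady-state trough Cmin,ss = C₀·f/(1−f) ≈ 1.952 × 0.3597/0.6403 ≈ 1.097 mg/L.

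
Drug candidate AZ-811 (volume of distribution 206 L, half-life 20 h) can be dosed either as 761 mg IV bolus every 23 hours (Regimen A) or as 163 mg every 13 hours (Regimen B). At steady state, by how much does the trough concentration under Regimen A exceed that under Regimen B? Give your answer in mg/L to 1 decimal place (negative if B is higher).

1.6 mg/L

Regimen A: f = (1/2)^(23/20) ≈ 0.4506; Cmin,ss = (761/206)·f/(1−f) ≈ 3.030 mg/L.
Regimen B: f = (1/2)^(13/20) ≈ 0.6373; Cmin,ss = (163/206)·f/(1−f) ≈ 1.390 mg/L.
Difference ≈ 3.030 − 1.390 ≈ 1.640 mg/L.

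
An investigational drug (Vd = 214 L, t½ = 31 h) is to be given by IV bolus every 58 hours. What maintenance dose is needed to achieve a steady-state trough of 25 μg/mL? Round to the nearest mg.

τ/t½ = 58/31 ≈ 1.871, so f = (1/2)^(58/31) ≈ 0.273390.
Cmin,ss = (D/Vd)·f/(1−f), so D = Cmin,ss·Vd·(1−f)/f.
D = 25 × 214 × (1−f)/f ≈ 25 × 214 × 2.65778 ≈ 14219.12 mg.

14219 mg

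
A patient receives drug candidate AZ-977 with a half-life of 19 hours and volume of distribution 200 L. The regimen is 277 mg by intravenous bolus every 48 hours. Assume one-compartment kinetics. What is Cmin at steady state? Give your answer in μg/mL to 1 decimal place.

0.3 μg/mL

k = ln2/t½ = ln2/19 ≈ 0.036481 h⁻¹; fraction remaining f = e^(−kτ) = e^(−0.036481×48) ≈ 0.1736.
At steady state, accumulation factor R = 1/(1 − e^(−kτ)) ≈ 1.2101.
Single-dose peak C₀ = D/Vd = 277/200 ≈ 1.385 μg/mL.
Cmax,ss = C₀/(1 − f) ≈ 1.385/0.8264 ≈ 1.676 μg/mL.
One interval later, Cmin,ss = Cmax,ss·e^(−kτ) ≈ 1.676 × 0.1736 ≈ 0.291 μg/mL.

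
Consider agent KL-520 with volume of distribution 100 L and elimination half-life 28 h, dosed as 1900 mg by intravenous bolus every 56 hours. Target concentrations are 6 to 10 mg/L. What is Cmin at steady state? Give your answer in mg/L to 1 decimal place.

6.3 mg/L

The dosing interval is 2 half-lives, so f = 2^(−2) = 0.25.
At steady state, R = 1/(1 − 0.25) = 4/3.
Single-dose peak C₀ = D/Vd = 1900/100 = 19 mg/L.
Steady-state peak Cmax,ss = C₀·R = 19 × 4/3 ≈ 25.333 mg/L.
Steady-state trough Cmin,ss = Cmax,ss·f ≈ 25.333 × 0.25 ≈ 6.333 mg/L.
Trough 6.3 mg/L vs MEC 6 mg/L: adequate.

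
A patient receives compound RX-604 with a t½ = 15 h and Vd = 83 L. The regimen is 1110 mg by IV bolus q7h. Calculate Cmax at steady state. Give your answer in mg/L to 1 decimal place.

48.4 mg/L

k = ln2/t½ = ln2/15 ≈ 0.046210 h⁻¹; fraction remaining f = e^(−kτ) = e^(−0.046210×7) ≈ 0.7236.
Accumulation ratio R = 1/(1 − f) ≈ 1/0.2764 ≈ 3.6179.
Each bolus raises the concentration by D/Vd = 1110/83 ≈ 13.373 mg/L.
Steady-state peak Cmax,ss = C₀·R ≈ 13.373 × 3.6179 ≈ 48.382 mg/L.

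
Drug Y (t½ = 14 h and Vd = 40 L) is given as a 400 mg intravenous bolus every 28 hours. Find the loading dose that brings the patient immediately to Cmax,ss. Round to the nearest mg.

f = (1/2)^(28/14) ≈ 0.250000; accumulation ratio R = 1/(1−f) ≈ 1.33333.
Loading dose to hit Cmax,ss on first dose: D_load = D_maint·R ≈ 400 × 1.33333 ≈ 533.33 mg.

533 mg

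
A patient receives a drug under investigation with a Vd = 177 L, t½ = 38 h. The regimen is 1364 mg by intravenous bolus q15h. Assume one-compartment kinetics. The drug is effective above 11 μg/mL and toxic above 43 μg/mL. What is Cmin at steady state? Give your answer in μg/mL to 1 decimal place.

24.5 μg/mL

τ/t½ = 15/38 ≈ 0.39474, so fraction remaining f = (1/2)^(15/38) ≈ 0.7606.
Single-dose peak C₀ = D/Vd = 1364/177 ≈ 7.706 μg/mL.
Steady-state trough Cmin,ss = C₀·f/(1−f) ≈ 7.706 × 0.7606/0.2394 ≈ 24.483 μg/mL.
Trough 24.5 μg/mL vs MEC 11 μg/mL: adequate.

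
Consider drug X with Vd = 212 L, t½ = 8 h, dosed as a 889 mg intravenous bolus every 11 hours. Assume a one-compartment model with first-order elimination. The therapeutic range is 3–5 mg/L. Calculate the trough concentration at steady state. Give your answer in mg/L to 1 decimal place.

k = ln2/t½ = ln2/8 ≈ 0.086643 h⁻¹; fraction remaining f = e^(−kτ) = e^(−0.086643×11) ≈ 0.3856.
At steady state, accumulation factor R = 1/(1 − e^(−kτ)) ≈ 1.6276.
Each bolus raises the concentration by D/Vd = 889/212 ≈ 4.193 mg/L.
Steady-state peak Cmax,ss = C₀·R ≈ 4.193 × 1.6276 ≈ 6.825 mg/L.
Steady-state trough Cmin,ss = Cmax,ss·f ≈ 6.825 × 0.3856 ≈ 2.632 mg/L.
Trough 2.6 mg/L vs MEC 3 mg/L: subtherapeutic.

2.6 mg/L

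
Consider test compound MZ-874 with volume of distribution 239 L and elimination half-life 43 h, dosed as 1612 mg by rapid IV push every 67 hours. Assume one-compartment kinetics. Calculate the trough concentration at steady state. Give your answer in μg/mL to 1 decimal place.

3.5 μg/mL

τ/t½ = 67/43 ≈ 1.5581, so fraction remaining f = (1/2)^(67/43) ≈ 0.3396.
At steady state, accumulation factor R = 1/(1 − e^(−kτ)) ≈ 1.5142.
Each bolus raises the concentration by D/Vd = 1612/239 ≈ 6.745 μg/mL.
Steady-state peak Cmax,ss = C₀·R ≈ 6.745 × 1.5142 ≈ 10.213 μg/mL.
One interval later, Cmin,ss = Cmax,ss·e^(−kτ) ≈ 10.213 × 0.3396 ≈ 3.468 μg/mL.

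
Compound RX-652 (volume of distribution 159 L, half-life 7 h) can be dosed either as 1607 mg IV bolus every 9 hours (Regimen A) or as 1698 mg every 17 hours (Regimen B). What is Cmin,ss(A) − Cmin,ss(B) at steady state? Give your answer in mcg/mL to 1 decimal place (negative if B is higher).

Regimen A: f = (1/2)^(9/7) ≈ 0.4102; Cmin,ss = (1607/159)·f/(1−f) ≈ 7.029 mcg/mL.
Regimen B: f = (1/2)^(17/7) ≈ 0.1857; Cmin,ss = (1698/159)·f/(1−f) ≈ 2.435 mcg/mL.
Difference ≈ 7.029 − 2.435 ≈ 4.594 mcg/mL.

4.6 mcg/mL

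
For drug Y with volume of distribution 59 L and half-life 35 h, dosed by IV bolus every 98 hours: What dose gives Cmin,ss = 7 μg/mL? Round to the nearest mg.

τ/t½ = 98/35 ≈ 2.8, so f = (1/2)^(98/35) ≈ 0.143587.
Cmin,ss = (D/Vd)·f/(1−f), so D = Cmin,ss·Vd·(1−f)/f.
D = 7 × 59 × (1−f)/f ≈ 7 × 59 × 5.96442 ≈ 2463.31 mg.

2463 mg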